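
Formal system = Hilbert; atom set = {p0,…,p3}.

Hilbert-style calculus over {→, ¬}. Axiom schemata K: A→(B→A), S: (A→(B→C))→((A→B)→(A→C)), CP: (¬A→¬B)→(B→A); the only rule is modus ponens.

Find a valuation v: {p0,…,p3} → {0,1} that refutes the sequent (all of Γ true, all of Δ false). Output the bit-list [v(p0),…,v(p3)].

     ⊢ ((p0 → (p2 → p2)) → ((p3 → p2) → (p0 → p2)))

Truth-table refutation:
  v=0000: Γ:[] Δ:[((p0 → (p2 → p2)) → ((p3 → p2) → (p0 → p2)))=T] refutes=False
  v=0001: Γ:[] Δ:[((p0 → (p2 → p2)) → ((p3 → p2) → (p0 → p2)))=T] refutes=False
  v=0010: Γ:[] Δ:[((p0 → (p2 → p2)) → ((p3 → p2) → (p0 → p2)))=T] refutes=False
  v=0011: Γ:[] Δ:[((p0 → (p2 → p2)) → ((p3 → p2) → (p0 → p2)))=T] refutes=False
  v=0100: Γ:[] Δ:[((p0 → (p2 → p2)) → ((p3 → p2) → (p0 → p2)))=T] refutes=False
  v=0101: Γ:[] Δ:[((p0 → (p2 → p2)) → ((p3 → p2) → (p0 → p2)))=T] refutes=False
  v=0110: Γ:[] Δ:[((p0 → (p2 → p2)) → ((p3 → p2) → (p0 → p2)))=T] refutes=False
  v=0111: Γ:[] Δ:[((p0 → (p2 → p2)) → ((p3 → p2) → (p0 → p2)))=T] refutes=False
  v=1000: Γ:[] Δ:[((p0 → (p2 → p2)) → ((p3 → p2) → (p0 → p2)))=F] refutes=True  ← countermodel

Result: [1, 0, 0, 0]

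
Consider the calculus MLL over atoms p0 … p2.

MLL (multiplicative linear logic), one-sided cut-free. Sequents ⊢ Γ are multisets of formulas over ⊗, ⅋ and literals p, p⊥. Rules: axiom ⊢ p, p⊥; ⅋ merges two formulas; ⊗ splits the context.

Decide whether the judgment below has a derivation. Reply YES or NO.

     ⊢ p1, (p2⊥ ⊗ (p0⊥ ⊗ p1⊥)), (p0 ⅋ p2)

Proof tree:
[⅋]  ⊢ p1, (p2⊥ ⊗ (p0⊥ ⊗ p1⊥)), (p0 ⅋ p2)
  [⊗]  ⊢ p2, p0, p1, (p2⊥ ⊗ (p0⊥ ⊗ p1⊥))
    [Ax]  ⊢ p2, p2⊥
    [⊗]  ⊢ p0, p1, (p0⊥ ⊗ p1⊥)
      [Ax]  ⊢ p0, p0⊥
      [Ax]  ⊢ p1, p1⊥

Result: YES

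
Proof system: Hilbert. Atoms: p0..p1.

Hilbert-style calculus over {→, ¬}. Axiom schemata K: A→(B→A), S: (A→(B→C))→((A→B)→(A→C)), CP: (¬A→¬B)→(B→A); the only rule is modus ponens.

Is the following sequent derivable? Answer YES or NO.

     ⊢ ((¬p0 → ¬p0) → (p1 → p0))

Truth-table refutation:
  v=00: Γ:[] Δ:[((¬p0 → ¬p0) → (p1 → p0))=T] refutes=False
  v=01: Γ:[] Δ:[((¬p0 → ¬p0) → (p1 → p0))=F] refutes=True  ← countermodel

Result: NO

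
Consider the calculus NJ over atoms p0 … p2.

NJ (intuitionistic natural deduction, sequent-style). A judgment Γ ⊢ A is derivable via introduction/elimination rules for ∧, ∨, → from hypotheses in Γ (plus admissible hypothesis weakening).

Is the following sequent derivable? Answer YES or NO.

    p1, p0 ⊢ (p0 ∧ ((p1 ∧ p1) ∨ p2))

Derivation trace:
[∧I] p1, p0 ⊢ (p0 ∧ ((p1 ∧ p1) ∨ p2))
  [Ax] p0 ⊢ p0
  [∨I₁] p1 ⊢ ((p1 ∧ p1) ∨ p2)
    [∧I] p1 ⊢ (p1 ∧ p1)
      [Ax] p1 ⊢ p1
      [Ax] p1 ⊢ p1

Result: YES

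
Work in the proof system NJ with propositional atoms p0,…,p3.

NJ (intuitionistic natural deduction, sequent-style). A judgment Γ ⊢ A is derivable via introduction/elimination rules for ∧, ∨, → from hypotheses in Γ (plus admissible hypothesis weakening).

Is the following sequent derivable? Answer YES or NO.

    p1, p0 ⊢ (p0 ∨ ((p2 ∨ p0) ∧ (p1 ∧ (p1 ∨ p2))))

Derivation trace:
[∨I₂] p1, p0 ⊢ (p0 ∨ ((p2 ∨ p0) ∧ (p1 ∧ (p1 ∨ p2))))
  [∧I] p1, p0 ⊢ ((p2 ∨ p0) ∧ (p1 ∧ (p1 ∨ p2)))
    [∨I₂] p0 ⊢ (p2 ∨ p0)
      [Ax] p0 ⊢ p0
    [∧I] p1 ⊢ (p1 ∧ (p1 ∨ p2))
      [Ax] p1 ⊢ p1
      [∨I₁] p1 ⊢ (p1 ∨ p2)
        [Ax] p1 ⊢ p1

Result: YES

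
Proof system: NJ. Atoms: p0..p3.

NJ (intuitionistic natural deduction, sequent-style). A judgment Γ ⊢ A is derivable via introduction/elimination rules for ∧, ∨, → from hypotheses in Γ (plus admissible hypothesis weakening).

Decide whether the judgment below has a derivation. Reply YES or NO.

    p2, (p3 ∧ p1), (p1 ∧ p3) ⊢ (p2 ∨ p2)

Derivation trace:
[Wk] p2, (p3 ∧ p1), (p1 ∧ p3) ⊢ (p2 ∨ p2)
  [Wk] p2, (p3 ∧ p1) ⊢ (p2 ∨ p2)
    [∨I₁] p2 ⊢ (p2 ∨ p2)
      [Ax] p2 ⊢ p2

Result: YES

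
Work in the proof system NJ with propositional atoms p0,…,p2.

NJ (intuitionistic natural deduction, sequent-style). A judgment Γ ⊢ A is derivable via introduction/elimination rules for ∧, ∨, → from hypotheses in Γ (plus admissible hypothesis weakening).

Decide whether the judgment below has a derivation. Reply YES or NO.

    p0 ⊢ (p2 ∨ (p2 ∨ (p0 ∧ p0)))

Derivation trace:
[∨I₂] p0 ⊢ (p2 ∨ (p2 ∨ (p0 ∧ p0)))
  [∨I₂] p0 ⊢ (p2 ∨ (p0 ∧ p0))
    [∧I] p0 ⊢ (p0 ∧ p0)
      [Ax] p0 ⊢ p0
      [Ax] p0 ⊢ p0

Result: YES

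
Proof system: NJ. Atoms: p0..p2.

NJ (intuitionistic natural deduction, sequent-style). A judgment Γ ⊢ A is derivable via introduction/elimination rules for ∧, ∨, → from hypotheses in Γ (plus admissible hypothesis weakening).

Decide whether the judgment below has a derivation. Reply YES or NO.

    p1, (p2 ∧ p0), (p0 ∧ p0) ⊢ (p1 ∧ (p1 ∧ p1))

Derivation trace:
[Wk] p1, (p2 ∧ p0), (p0 ∧ p0) ⊢ (p1 ∧ (p1 ∧ p1))
  [Wk] p1, (p2 ∧ p0) ⊢ (p1 ∧ (p1 ∧ p1))
    [∧I] p1 ⊢ (p1 ∧ (p1 ∧ p1))
      [Ax] p1 ⊢ p1
      [∧I] p1 ⊢ (p1 ∧ p1)
        [Ax] p1 ⊢ p1
        [Ax] p1 ⊢ p1

Result: YES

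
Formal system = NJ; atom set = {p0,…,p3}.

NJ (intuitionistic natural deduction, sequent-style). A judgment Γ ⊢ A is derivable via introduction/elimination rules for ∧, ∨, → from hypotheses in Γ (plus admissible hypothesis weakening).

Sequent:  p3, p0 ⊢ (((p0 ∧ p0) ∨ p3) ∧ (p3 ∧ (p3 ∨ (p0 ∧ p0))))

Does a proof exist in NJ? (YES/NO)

Derivation trace:
[∧I] p3, p0 ⊢ (((p0 ∧ p0) ∨ p3) ∧ (p3 ∧ (p3 ∨ (p0 ∧ p0))))
  [∨I₁] p0 ⊢ ((p0 ∧ p0) ∨ p3)
    [∧I] p0 ⊢ (p0 ∧ p0)
      [Ax] p0 ⊢ p0
      [Ax] p0 ⊢ p0
  [∧I] p3, p0 ⊢ (p3 ∧ (p3 ∨ (p0 ∧ p0)))
    [Ax] p3 ⊢ p3
    [∨I₂] p0 ⊢ (p3 ∨ (p0 ∧ p0))
      [∧I] p0 ⊢ (p0 ∧ p0)
        [Ax] p0 ⊢ p0
        [Ax] p0 ⊢ p0

Result: YES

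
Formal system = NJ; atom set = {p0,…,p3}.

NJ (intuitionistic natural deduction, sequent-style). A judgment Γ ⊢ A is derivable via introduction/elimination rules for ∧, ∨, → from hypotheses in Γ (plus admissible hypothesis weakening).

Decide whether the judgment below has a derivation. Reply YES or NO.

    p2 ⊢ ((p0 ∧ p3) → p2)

Derivation trace:
[→I] p2 ⊢ ((p0 ∧ p3) → p2)
  [Wk] p2, (p0 ∧ p3) ⊢ p2
    [Ax] p2 ⊢ p2

Result: YES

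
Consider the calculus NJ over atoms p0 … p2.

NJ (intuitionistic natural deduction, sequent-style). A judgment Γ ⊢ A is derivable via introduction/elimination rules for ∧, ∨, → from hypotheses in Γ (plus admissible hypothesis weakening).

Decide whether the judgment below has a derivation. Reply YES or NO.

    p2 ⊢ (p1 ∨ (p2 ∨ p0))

Derivation trace:
[∨I₂] p2 ⊢ (p1 ∨ (p2 ∨ p0))
  [∨I₁] p2 ⊢ (p2 ∨ p0)
    [Ax] p2 ⊢ p2

Result: YES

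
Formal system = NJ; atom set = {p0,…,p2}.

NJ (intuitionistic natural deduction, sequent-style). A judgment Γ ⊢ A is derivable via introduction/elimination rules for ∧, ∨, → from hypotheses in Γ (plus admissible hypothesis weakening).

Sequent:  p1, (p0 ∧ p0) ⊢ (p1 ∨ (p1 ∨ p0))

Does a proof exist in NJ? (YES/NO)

Derivation trace:
[∨I₂] p1, (p0 ∧ p0) ⊢ (p1 ∨ (p1 ∨ p0))
  [Wk] p1, (p0 ∧ p0) ⊢ (p1 ∨ p0)
    [∨I₁] p1 ⊢ (p1 ∨ p0)
      [Ax] p1 ⊢ p1

Result: YES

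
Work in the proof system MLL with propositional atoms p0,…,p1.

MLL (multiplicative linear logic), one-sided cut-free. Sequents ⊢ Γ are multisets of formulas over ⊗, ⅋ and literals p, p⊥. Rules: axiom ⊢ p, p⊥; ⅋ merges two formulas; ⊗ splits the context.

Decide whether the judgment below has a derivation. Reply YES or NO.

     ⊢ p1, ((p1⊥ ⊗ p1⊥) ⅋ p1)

Proof tree:
[⅋]  ⊢ p1, ((p1⊥ ⊗ p1⊥) ⅋ p1)
  [⊗]  ⊢ p1, p1, (p1⊥ ⊗ p1⊥)
    [Ax]  ⊢ p1, p1⊥
    [Ax]  ⊢ p1, p1⊥

Result: YES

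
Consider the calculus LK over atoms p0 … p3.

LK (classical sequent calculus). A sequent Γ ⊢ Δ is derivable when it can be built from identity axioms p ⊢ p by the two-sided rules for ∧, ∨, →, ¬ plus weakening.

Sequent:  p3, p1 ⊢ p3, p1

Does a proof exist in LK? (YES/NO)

Proof tree:
[WL] p3, p1 ⊢ p3, p1
  [WR] p3 ⊢ p3, p1
    [Ax] p3 ⊢ p3

Result: YES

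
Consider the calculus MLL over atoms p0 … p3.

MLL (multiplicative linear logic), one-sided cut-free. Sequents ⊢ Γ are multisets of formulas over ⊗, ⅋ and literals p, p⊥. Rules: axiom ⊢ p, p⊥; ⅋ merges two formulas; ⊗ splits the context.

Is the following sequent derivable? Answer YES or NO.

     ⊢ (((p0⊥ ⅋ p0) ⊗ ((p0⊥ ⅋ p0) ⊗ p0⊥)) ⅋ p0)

Derivation (root first):
[⅋]  ⊢ (((p0⊥ ⅋ p0) ⊗ ((p0⊥ ⅋ p0) ⊗ p0⊥)) ⅋ p0)
  [⊗]  ⊢ p0, ((p0⊥ ⅋ p0) ⊗ ((p0⊥ ⅋ p0) ⊗ p0⊥))
    [⅋]  ⊢ (p0⊥ ⅋ p0)
      [Ax]  ⊢ p0, p0⊥
    [⊗]  ⊢ p0, ((p0⊥ ⅋ p0) ⊗ p0⊥)
      [⅋]  ⊢ (p0⊥ ⅋ p0)
        [Ax]  ⊢ p0, p0⊥
      [Ax]  ⊢ p0, p0⊥

Result: YES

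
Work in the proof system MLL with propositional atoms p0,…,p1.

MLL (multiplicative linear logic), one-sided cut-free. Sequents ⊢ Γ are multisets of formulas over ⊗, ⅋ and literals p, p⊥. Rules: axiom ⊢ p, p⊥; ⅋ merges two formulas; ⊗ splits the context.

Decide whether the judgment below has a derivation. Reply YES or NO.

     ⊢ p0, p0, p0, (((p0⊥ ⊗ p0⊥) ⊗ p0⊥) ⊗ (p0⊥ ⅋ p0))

Derivation (root first):
[⊗]  ⊢ p0, p0, p0, (((p0⊥ ⊗ p0⊥) ⊗ p0⊥) ⊗ (p0⊥ ⅋ p0))
  [⊗]  ⊢ p0, p0, p0, ((p0⊥ ⊗ p0⊥) ⊗ p0⊥)
    [⊗]  ⊢ p0, p0, (p0⊥ ⊗ p0⊥)
      [Ax]  ⊢ p0, p0⊥
      [Ax]  ⊢ p0, p0⊥
    [Ax]  ⊢ p0, p0⊥
  [⅋]  ⊢ (p0⊥ ⅋ p0)
    [Ax]  ⊢ p0, p0⊥

Result: YES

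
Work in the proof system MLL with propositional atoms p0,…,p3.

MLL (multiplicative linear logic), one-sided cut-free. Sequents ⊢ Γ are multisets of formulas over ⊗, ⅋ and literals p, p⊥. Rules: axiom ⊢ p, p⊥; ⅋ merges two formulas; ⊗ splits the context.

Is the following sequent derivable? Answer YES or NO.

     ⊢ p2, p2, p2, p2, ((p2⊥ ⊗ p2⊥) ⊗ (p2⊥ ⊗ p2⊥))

Derivation trace:
[⊗]  ⊢ p2, p2, p2, p2, ((p2⊥ ⊗ p2⊥) ⊗ (p2⊥ ⊗ p2⊥))
  [⊗]  ⊢ p2, p2, (p2⊥ ⊗ p2⊥)
    [Ax]  ⊢ p2, p2⊥
    [Ax]  ⊢ p2, p2⊥
  [⊗]  ⊢ p2, p2, (p2⊥ ⊗ p2⊥)
    [Ax]  ⊢ p2, p2⊥
    [Ax]  ⊢ p2, p2⊥

Result: YES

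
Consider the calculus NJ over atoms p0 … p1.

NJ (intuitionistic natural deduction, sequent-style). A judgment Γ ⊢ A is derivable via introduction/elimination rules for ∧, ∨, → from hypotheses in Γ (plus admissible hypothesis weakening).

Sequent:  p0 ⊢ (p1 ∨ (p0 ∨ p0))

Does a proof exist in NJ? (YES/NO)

Proof tree:
[∨I₂] p0 ⊢ (p1 ∨ (p0 ∨ p0))
  [∨I₂] p0 ⊢ (p0 ∨ p0)
    [Ax] p0 ⊢ p0

Result: YES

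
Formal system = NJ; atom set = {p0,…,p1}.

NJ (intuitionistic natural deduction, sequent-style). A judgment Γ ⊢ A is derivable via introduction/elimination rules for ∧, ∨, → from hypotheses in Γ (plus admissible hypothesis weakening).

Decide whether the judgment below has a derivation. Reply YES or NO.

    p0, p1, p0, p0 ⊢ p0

Derivation (root first):
[Wk] p0, p1, p0, p0 ⊢ p0
  [Wk] p0, p1, p0 ⊢ p0
    [Wk] p0, p1 ⊢ p0
      [Ax] p0 ⊢ p0

Result: YES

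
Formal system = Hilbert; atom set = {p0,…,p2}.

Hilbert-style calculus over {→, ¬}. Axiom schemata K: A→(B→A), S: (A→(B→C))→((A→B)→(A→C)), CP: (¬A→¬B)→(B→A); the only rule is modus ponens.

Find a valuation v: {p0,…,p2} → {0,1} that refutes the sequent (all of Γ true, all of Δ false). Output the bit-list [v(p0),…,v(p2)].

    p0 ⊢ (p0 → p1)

Search for a countermodel by truth-table:
  v=000: Γ:[p0=F] Δ:[(p0 → p1)=T] refutes=False
  v=001: Γ:[p0=F] Δ:[(p0 → p1)=T] refutes=False
  v=010: Γ:[p0=F] Δ:[(p0 → p1)=T] refutes=False
  v=011: Γ:[p0=F] Δ:[(p0 → p1)=T] refutes=False
  v=100: Γ:[p0=T] Δ:[(p0 → p1)=F] refutes=True  ← countermodel

Result: [1, 0, 0]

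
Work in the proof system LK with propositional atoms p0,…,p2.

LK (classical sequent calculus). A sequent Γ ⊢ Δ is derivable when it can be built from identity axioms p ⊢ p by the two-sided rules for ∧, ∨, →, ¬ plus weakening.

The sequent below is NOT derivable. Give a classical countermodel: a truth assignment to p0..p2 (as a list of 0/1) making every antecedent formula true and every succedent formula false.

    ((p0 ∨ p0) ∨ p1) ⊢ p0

Enumerate valuations to refute Γ ⊢ Δ:
  v=000: Γ:[((p0 ∨ p0) ∨ p1)=F] Δ:[p0=F] refutes=False
  v=001: Γ:[((p0 ∨ p0) ∨ p1)=F] Δ:[p0=F] refutes=False
  v=010: Γ:[((p0 ∨ p0) ∨ p1)=T] Δ:[p0=F] refutes=True  ← countermodel

Result: [0, 1, 0]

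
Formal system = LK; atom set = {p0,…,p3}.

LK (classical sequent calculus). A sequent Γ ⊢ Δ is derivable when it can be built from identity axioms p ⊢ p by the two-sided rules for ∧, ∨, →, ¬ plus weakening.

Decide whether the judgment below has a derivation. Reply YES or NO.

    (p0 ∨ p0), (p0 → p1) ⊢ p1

Derivation trace:
[→L] (p0 ∨ p0), (p0 → p1) ⊢ p1
  [∨L] (p0 ∨ p0) ⊢ p0
    [Ax] p0 ⊢ p0
    [Ax] p0 ⊢ p0
  [Ax] p1 ⊢ p1

Result: YES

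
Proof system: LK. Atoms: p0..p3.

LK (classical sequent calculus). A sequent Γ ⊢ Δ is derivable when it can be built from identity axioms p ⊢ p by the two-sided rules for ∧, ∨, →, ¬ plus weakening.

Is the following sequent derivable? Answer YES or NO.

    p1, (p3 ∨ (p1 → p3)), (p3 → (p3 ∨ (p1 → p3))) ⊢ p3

Derivation trace:
[→L] p1, (p3 ∨ (p1 → p3)), (p3 → (p3 ∨ (p1 → p3))) ⊢ p3
  [∨L] p1, (p3 ∨ (p1 → p3)) ⊢ p3
    [Ax] p3 ⊢ p3
    [→L] p1, (p1 → p3) ⊢ p3
      [Ax] p1 ⊢ p1
      [Ax] p3 ⊢ p3
  [∨L] p1, (p3 ∨ (p1 → p3)) ⊢ p3
    [Ax] p3 ⊢ p3
    [→L] p1, (p1 → p3) ⊢ p3
      [Ax] p1 ⊢ p1
      [Ax] p3 ⊢ p3

Result: YES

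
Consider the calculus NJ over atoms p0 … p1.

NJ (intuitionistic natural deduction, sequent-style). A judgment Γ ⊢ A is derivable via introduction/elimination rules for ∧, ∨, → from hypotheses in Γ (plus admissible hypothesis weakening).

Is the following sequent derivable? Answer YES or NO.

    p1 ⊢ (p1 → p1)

Derivation (root first):
[Wk] p1 ⊢ (p1 → p1)
  [→I]  ⊢ (p1 → p1)
    [Ax] p1 ⊢ p1

Result: YES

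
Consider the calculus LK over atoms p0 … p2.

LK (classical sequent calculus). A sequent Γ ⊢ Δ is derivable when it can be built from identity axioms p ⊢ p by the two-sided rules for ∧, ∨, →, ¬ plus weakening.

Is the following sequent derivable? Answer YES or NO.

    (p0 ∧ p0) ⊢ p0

Derivation (root first):
[∧L] (p0 ∧ p0) ⊢ p0
  [WL] p0, p0 ⊢ p0
    [Ax] p0 ⊢ p0

Result: YES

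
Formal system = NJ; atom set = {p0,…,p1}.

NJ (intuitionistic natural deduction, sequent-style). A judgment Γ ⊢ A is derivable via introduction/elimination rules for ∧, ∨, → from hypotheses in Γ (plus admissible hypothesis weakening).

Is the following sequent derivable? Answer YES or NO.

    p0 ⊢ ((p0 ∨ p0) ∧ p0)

Derivation trace:
[∧I] p0 ⊢ ((p0 ∨ p0) ∧ p0)
  [∨I₁] p0 ⊢ (p0 ∨ p0)
    [Ax] p0 ⊢ p0
  [Ax] p0 ⊢ p0

Result: YES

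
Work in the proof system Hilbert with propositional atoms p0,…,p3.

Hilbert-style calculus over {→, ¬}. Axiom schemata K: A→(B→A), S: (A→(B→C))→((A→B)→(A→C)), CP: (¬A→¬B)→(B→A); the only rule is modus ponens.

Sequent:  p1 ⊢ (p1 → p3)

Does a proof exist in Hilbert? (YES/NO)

Search for a countermodel by truth-table:
  v=0000: Γ:[p1=F] Δ:[(p1 → p3)=T] refutes=False
  v=0001: Γ:[p1=F] Δ:[(p1 → p3)=T] refutes=False
  v=0010: Γ:[p1=F] Δ:[(p1 → p3)=T] refutes=False
  v=0011: Γ:[p1=F] Δ:[(p1 → p3)=T] refutes=False
  v=0100: Γ:[p1=T] Δ:[(p1 → p3)=F] refutes=True  ← countermodel

Result: NO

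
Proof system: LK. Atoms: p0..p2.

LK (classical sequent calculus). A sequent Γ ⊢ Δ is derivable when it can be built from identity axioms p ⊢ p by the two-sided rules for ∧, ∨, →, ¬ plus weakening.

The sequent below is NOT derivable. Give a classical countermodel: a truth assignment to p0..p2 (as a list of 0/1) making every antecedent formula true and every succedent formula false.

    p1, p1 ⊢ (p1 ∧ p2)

Truth-table refutation:
  v=000: Γ:[p1=F, p1=F] Δ:[(p1 ∧ p2)=F] refutes=False
  v=001: Γ:[p1=F, p1=F] Δ:[(p1 ∧ p2)=F] refutes=False
  v=010: Γ:[p1=T, p1=T] Δ:[(p1 ∧ p2)=F] refutes=True  ← countermodel

Result: [0, 1, 0]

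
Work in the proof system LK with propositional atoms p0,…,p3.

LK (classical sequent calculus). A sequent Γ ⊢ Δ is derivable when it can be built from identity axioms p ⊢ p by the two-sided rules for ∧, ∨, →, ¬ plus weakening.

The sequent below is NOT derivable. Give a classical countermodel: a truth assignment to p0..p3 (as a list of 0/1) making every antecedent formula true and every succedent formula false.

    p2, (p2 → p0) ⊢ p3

Enumerate valuations to refute Γ ⊢ Δ:
  v=0000: Γ:[p2=F, (p2 → p0)=T] Δ:[p3=F] refutes=False
  v=0001: Γ:[p2=F, (p2 → p0)=T] Δ:[p3=T] refutes=False
  v=0010: Γ:[p2=T, (p2 → p0)=F] Δ:[p3=F] refutes=False
  v=0011: Γ:[p2=T, (p2 → p0)=F] Δ:[p3=T] refutes=False
  v=0100: Γ:[p2=F, (p2 → p0)=T] Δ:[p3=F] refutes=False
  v=0101: Γ:[p2=F, (p2 → p0)=T] Δ:[p3=T] refutes=False
  v=0110: Γ:[p2=T, (p2 → p0)=F] Δ:[p3=F] refutes=False
  v=0111: Γ:[p2=T, (p2 → p0)=F] Δ:[p3=T] refutes=False
  v=1000: Γ:[p2=F, (p2 → p0)=T] Δ:[p3=F] refutes=False
  v=1001: Γ:[p2=F, (p2 → p0)=T] Δ:[p3=T] refutes=False
  v=1010: Γ:[p2=T, (p2 → p0)=T] Δ:[p3=F] refutes=True  ← countermodel

Result: [1, 0, 1, 0]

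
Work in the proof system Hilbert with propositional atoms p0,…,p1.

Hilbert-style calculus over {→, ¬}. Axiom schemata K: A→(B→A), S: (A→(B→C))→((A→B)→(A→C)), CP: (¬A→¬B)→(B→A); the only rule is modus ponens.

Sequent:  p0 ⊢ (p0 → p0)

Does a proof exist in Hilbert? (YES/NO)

Proof tree:
[MP] p0 ⊢ (p0 → p0)
  [K]  ⊢ (p0 → (p0 → p0))
  [MP] p0 ⊢ p0
    [MP] p0 ⊢ (p0 → p0)
      [K]  ⊢ (p0 → (p0 → p0))
      [Hyp] p0 ⊢ p0
    [Hyp] p0 ⊢ p0

Result: YES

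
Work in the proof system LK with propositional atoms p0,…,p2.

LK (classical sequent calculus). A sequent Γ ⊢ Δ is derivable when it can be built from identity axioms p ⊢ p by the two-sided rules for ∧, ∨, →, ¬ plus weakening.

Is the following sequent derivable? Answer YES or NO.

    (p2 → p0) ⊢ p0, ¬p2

Derivation trace:
[¬R] (p2 → p0) ⊢ p0, ¬p2
  [→L] p2, (p2 → p0) ⊢ p0
    [Ax] p2 ⊢ p2
    [Ax] p0 ⊢ p0

Result: YES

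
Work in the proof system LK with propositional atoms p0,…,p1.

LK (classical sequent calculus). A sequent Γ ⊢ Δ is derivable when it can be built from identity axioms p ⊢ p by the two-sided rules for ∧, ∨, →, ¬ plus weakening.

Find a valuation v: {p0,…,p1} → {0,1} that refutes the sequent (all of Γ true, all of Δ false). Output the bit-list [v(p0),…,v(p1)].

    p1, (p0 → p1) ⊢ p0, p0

Truth-table refutation:
  v=00: Γ:[p1=F, (p0 → p1)=T] Δ:[p0=F, p0=F] refutes=False
  v=01: Γ:[p1=T, (p0 → p1)=T] Δ:[p0=F, p0=F] refutes=True  ← countermodel

Result: [0, 1]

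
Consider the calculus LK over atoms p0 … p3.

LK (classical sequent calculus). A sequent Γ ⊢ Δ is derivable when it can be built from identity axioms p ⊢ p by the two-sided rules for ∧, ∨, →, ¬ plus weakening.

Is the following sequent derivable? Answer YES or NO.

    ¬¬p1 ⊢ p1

Derivation trace:
[¬L] ¬¬p1 ⊢ p1
  [¬R]  ⊢ p1, ¬p1
    [Ax] p1 ⊢ p1

Result: YES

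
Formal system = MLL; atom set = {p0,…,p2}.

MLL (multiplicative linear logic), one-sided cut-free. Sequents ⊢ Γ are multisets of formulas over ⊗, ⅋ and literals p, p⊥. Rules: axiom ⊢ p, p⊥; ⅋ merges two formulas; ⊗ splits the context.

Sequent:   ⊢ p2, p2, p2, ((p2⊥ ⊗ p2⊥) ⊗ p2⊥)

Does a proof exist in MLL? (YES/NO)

Proof tree:
[⊗]  ⊢ p2, p2, p2, ((p2⊥ ⊗ p2⊥) ⊗ p2⊥)
  [⊗]  ⊢ p2, p2, (p2⊥ ⊗ p2⊥)
    [Ax]  ⊢ p2, p2⊥
    [Ax]  ⊢ p2, p2⊥
  [Ax]  ⊢ p2, p2⊥

Result: YES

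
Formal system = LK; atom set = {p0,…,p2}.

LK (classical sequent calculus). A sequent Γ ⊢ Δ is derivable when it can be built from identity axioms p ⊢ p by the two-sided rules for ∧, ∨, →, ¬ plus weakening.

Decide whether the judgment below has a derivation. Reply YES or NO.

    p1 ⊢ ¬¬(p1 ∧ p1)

Derivation trace:
[¬R] p1 ⊢ ¬¬(p1 ∧ p1)
  [¬L] p1, ¬(p1 ∧ p1) ⊢ 
    [∧R] p1 ⊢ (p1 ∧ p1)
      [Ax] p1 ⊢ p1
      [Ax] p1 ⊢ p1

Result: YES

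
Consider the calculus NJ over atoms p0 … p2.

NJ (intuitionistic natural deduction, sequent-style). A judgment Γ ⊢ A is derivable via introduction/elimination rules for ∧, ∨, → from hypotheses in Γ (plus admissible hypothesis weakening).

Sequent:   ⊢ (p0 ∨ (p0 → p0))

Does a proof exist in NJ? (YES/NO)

Derivation (root first):
[∨I₂]  ⊢ (p0 ∨ (p0 → p0))
  [→I]  ⊢ (p0 → p0)
    [Ax] p0 ⊢ p0

Result: YES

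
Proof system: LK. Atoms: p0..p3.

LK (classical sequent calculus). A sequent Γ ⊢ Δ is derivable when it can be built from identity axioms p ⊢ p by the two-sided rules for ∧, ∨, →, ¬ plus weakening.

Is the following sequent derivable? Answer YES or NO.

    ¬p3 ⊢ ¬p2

Truth-table refutation:
  v=0000: Γ:[¬p3=T] Δ:[¬p2=T] refutes=False
  v=0001: Γ:[¬p3=F] Δ:[¬p2=T] refutes=False
  v=0010: Γ:[¬p3=T] Δ:[¬p2=F] refutes=True  ← countermodel

Result: NO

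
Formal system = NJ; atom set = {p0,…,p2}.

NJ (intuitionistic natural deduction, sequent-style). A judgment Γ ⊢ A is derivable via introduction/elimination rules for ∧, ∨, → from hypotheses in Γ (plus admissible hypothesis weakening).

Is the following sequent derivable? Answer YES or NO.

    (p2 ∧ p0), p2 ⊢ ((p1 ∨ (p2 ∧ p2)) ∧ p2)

Proof tree:
[∧I] (p2 ∧ p0), p2 ⊢ ((p1 ∨ (p2 ∧ p2)) ∧ p2)
  [∨I₂] (p2 ∧ p0), p2 ⊢ (p1 ∨ (p2 ∧ p2))
    [∧I] (p2 ∧ p0), p2 ⊢ (p2 ∧ p2)
      [Ax] p2 ⊢ p2
      [Wk] p2, (p2 ∧ p0) ⊢ p2
        [Ax] p2 ⊢ p2
  [Wk] p2, (p2 ∧ p0) ⊢ p2
    [Ax] p2 ⊢ p2

Result: YES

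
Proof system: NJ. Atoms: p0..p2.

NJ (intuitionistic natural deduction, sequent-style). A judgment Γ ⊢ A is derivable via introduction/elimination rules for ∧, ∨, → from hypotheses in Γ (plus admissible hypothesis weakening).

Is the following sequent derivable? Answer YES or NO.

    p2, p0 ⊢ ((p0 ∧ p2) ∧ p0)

Proof tree:
[∧I] p2, p0 ⊢ ((p0 ∧ p2) ∧ p0)
  [∧I] p2, p0 ⊢ (p0 ∧ p2)
    [Ax] p0 ⊢ p0
    [Ax] p2 ⊢ p2
  [Ax] p0 ⊢ p0

Result: YES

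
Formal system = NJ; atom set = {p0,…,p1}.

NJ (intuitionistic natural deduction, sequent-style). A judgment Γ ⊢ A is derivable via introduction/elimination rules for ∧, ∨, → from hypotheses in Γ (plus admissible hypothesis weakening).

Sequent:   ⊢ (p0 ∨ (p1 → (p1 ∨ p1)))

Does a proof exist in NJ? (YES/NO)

Proof tree:
[∨I₂]  ⊢ (p0 ∨ (p1 → (p1 ∨ p1)))
  [→I]  ⊢ (p1 → (p1 ∨ p1))
    [∨I₂] p1 ⊢ (p1 ∨ p1)
      [Ax] p1 ⊢ p1

Result: YES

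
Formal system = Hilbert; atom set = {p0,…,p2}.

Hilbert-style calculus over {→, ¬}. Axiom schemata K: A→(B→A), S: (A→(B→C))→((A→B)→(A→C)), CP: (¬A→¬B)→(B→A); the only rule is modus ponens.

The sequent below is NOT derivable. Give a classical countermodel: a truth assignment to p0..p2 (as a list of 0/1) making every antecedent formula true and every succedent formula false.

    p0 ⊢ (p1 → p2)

Truth-table refutation:
  v=000: Γ:[p0=F] Δ:[(p1 → p2)=T] refutes=False
  v=001: Γ:[p0=F] Δ:[(p1 → p2)=T] refutes=False
  v=010: Γ:[p0=F] Δ:[(p1 → p2)=F] refutes=False
  v=011: Γ:[p0=F] Δ:[(p1 → p2)=T] refutes=False
  v=100: Γ:[p0=T] Δ:[(p1 → p2)=T] refutes=False
  v=101: Γ:[p0=T] Δ:[(p1 → p2)=T] refutes=False
  v=110: Γ:[p0=T] Δ:[(p1 → p2)=F] refutes=True  ← countermodel

Result: [1, 1, 0]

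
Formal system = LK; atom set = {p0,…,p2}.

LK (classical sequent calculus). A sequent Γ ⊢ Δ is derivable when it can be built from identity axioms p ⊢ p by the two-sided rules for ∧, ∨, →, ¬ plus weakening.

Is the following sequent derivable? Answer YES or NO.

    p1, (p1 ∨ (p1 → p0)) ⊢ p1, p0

Derivation trace:
[∨L] p1, (p1 ∨ (p1 → p0)) ⊢ p1, p0
  [Ax] p1 ⊢ p1
  [→L] p1, (p1 → p0) ⊢ p0
    [Ax] p1 ⊢ p1
    [Ax] p0 ⊢ p0

Result: YES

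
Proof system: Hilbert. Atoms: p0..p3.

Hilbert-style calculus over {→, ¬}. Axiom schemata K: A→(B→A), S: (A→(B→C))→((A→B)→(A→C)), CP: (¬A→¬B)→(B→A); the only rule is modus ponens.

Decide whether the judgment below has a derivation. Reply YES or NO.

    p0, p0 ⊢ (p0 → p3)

Enumerate valuations to refute Γ ⊢ Δ:
  v=0000: Γ:[p0=F, p0=F] Δ:[(p0 → p3)=T] refutes=False
  v=0001: Γ:[p0=F, p0=F] Δ:[(p0 → p3)=T] refutes=False
  v=0010: Γ:[p0=F, p0=F] Δ:[(p0 → p3)=T] refutes=False
  v=0011: Γ:[p0=F, p0=F] Δ:[(p0 → p3)=T] refutes=False
  v=0100: Γ:[p0=F, p0=F] Δ:[(p0 → p3)=T] refutes=False
  v=0101: Γ:[p0=F, p0=F] Δ:[(p0 → p3)=T] refutes=False
  v=0110: Γ:[p0=F, p0=F] Δ:[(p0 → p3)=T] refutes=False
  v=0111: Γ:[p0=F, p0=F] Δ:[(p0 → p3)=T] refutes=False
  v=1000: Γ:[p0=T, p0=T] Δ:[(p0 → p3)=F] refutes=True  ← countermodel

Result: NO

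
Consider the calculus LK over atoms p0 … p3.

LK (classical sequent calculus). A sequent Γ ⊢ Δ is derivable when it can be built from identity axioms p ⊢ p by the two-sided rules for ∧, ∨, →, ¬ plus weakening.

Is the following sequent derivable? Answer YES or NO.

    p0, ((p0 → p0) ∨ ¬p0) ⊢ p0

Proof tree:
[∨L] p0, ((p0 → p0) ∨ ¬p0) ⊢ p0
  [→L] p0, (p0 → p0) ⊢ p0
    [Ax] p0 ⊢ p0
    [Ax] p0 ⊢ p0
  [¬L] p0, ¬p0 ⊢ 
    [Ax] p0 ⊢ p0

Result: YES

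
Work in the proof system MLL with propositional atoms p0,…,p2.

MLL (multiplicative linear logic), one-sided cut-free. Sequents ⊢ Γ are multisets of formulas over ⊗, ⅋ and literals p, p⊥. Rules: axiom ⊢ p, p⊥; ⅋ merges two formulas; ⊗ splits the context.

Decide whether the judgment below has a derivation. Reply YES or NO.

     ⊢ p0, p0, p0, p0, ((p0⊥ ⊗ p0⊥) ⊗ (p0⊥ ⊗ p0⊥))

Derivation trace:
[⊗]  ⊢ p0, p0, p0, p0, ((p0⊥ ⊗ p0⊥) ⊗ (p0⊥ ⊗ p0⊥))
  [⊗]  ⊢ p0, p0, (p0⊥ ⊗ p0⊥)
    [Ax]  ⊢ p0, p0⊥
    [Ax]  ⊢ p0, p0⊥
  [⊗]  ⊢ p0, p0, (p0⊥ ⊗ p0⊥)
    [Ax]  ⊢ p0, p0⊥
    [Ax]  ⊢ p0, p0⊥

Result: YES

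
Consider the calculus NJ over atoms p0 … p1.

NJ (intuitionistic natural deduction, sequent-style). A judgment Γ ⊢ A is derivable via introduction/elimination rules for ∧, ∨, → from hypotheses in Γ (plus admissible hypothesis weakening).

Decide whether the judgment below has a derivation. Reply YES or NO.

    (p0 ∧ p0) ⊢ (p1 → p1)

Proof tree:
[Wk] (p0 ∧ p0) ⊢ (p1 → p1)
  [→I]  ⊢ (p1 → p1)
    [Ax] p1 ⊢ p1

Result: YES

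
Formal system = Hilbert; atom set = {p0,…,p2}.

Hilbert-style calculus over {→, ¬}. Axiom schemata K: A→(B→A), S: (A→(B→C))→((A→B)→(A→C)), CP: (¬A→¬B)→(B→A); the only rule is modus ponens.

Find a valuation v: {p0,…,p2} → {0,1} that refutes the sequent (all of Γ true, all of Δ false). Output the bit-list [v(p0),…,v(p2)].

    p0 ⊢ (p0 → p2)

Search for a countermodel by truth-table:
  v=000: Γ:[p0=F] Δ:[(p0 → p2)=T] refutes=False
  v=001: Γ:[p0=F] Δ:[(p0 → p2)=T] refutes=False
  v=010: Γ:[p0=F] Δ:[(p0 → p2)=T] refutes=False
  v=011: Γ:[p0=F] Δ:[(p0 → p2)=T] refutes=False
  v=100: Γ:[p0=T] Δ:[(p0 → p2)=F] refutes=True  ← countermodel

Result: [1, 0, 0]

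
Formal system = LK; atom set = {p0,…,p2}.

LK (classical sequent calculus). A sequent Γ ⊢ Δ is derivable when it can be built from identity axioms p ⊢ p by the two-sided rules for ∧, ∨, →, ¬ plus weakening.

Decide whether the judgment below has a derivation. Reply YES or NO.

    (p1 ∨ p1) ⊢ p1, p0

Proof tree:
[∨L] (p1 ∨ p1) ⊢ p1, p0
  [WR] p1 ⊢ p1, p0
    [Ax] p1 ⊢ p1
  [Ax] p1 ⊢ p1

Result: YES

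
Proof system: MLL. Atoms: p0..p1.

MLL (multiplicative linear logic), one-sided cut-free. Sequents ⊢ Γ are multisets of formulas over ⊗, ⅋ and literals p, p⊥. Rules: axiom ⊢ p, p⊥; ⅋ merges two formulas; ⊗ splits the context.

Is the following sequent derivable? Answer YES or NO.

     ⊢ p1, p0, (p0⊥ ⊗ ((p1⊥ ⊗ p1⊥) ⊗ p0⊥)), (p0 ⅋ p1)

Proof tree:
[⅋]  ⊢ p1, p0, (p0⊥ ⊗ ((p1⊥ ⊗ p1⊥) ⊗ p0⊥)), (p0 ⅋ p1)
  [⊗]  ⊢ p0, p1, p1, p0, (p0⊥ ⊗ ((p1⊥ ⊗ p1⊥) ⊗ p0⊥))
    [Ax]  ⊢ p0, p0⊥
    [⊗]  ⊢ p1, p1, p0, ((p1⊥ ⊗ p1⊥) ⊗ p0⊥)
      [⊗]  ⊢ p1, p1, (p1⊥ ⊗ p1⊥)
        [Ax]  ⊢ p1, p1⊥
        [Ax]  ⊢ p1, p1⊥
      [Ax]  ⊢ p0, p0⊥

Result: YES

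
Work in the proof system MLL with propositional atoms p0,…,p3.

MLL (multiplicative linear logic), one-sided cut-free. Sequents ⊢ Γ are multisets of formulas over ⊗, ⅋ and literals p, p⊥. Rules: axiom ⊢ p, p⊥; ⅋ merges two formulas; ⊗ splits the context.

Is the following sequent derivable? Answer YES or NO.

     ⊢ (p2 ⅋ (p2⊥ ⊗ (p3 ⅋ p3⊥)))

Derivation trace:
[⅋]  ⊢ (p2 ⅋ (p2⊥ ⊗ (p3 ⅋ p3⊥)))
  [⊗]  ⊢ p2, (p2⊥ ⊗ (p3 ⅋ p3⊥))
    [Ax]  ⊢ p2, p2⊥
    [⅋]  ⊢ (p3 ⅋ p3⊥)
      [Ax]  ⊢ p3, p3⊥

Result: YES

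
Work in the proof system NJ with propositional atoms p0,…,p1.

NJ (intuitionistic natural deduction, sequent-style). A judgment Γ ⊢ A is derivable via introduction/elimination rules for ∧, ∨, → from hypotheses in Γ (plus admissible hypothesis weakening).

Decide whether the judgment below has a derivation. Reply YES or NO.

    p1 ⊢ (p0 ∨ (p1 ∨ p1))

Proof tree:
[∨I₂] p1 ⊢ (p0 ∨ (p1 ∨ p1))
  [∨I₁] p1 ⊢ (p1 ∨ p1)
    [Ax] p1 ⊢ p1

Result: YES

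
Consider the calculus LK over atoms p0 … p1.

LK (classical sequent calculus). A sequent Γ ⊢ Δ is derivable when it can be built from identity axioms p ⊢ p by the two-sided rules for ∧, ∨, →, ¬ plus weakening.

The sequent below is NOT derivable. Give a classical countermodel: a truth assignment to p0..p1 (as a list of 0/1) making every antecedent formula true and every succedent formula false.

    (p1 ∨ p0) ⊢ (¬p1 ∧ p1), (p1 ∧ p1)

Enumerate valuations to refute Γ ⊢ Δ:
  v=00: Γ:[(p1 ∨ p0)=F] Δ:[(¬p1 ∧ p1)=F, (p1 ∧ p1)=F] refutes=False
  v=01: Γ:[(p1 ∨ p0)=T] Δ:[(¬p1 ∧ p1)=F, (p1 ∧ p1)=T] refutes=False
  v=10: Γ:[(p1 ∨ p0)=T] Δ:[(¬p1 ∧ p1)=F, (p1 ∧ p1)=F] refutes=True  ← countermodel

Result: [1, 0]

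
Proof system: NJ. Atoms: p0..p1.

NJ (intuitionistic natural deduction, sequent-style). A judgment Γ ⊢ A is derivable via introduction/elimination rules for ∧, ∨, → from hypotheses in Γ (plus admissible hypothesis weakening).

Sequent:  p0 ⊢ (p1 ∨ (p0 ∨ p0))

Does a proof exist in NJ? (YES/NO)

Derivation (root first):
[∨I₂] p0 ⊢ (p1 ∨ (p0 ∨ p0))
  [∨I₁] p0 ⊢ (p0 ∨ p0)
    [Ax] p0 ⊢ p0

Result: YES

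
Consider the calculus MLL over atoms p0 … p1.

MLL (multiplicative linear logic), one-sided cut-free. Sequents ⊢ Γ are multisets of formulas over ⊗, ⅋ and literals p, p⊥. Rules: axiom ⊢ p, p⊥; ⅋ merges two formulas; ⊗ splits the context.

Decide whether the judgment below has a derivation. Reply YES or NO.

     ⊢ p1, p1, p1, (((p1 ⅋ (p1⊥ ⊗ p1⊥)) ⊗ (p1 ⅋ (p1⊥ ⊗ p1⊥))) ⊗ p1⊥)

Proof tree:
[⊗]  ⊢ p1, p1, p1, (((p1 ⅋ (p1⊥ ⊗ p1⊥)) ⊗ (p1 ⅋ (p1⊥ ⊗ p1⊥))) ⊗ p1⊥)
  [⊗]  ⊢ p1, p1, ((p1 ⅋ (p1⊥ ⊗ p1⊥)) ⊗ (p1 ⅋ (p1⊥ ⊗ p1⊥)))
    [⅋]  ⊢ p1, (p1 ⅋ (p1⊥ ⊗ p1⊥))
      [⊗]  ⊢ p1, p1, (p1⊥ ⊗ p1⊥)
        [Ax]  ⊢ p1, p1⊥
        [Ax]  ⊢ p1, p1⊥
    [⅋]  ⊢ p1, (p1 ⅋ (p1⊥ ⊗ p1⊥))
      [⊗]  ⊢ p1, p1, (p1⊥ ⊗ p1⊥)
        [Ax]  ⊢ p1, p1⊥
        [Ax]  ⊢ p1, p1⊥
  [Ax]  ⊢ p1, p1⊥

Result: YES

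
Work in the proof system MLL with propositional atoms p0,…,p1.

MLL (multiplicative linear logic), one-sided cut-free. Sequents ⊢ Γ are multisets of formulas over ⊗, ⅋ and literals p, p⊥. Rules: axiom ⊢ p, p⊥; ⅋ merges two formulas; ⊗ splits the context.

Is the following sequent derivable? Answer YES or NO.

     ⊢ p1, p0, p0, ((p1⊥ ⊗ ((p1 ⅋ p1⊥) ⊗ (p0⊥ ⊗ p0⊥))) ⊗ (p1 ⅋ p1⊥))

Derivation trace:
[⊗]  ⊢ p1, p0, p0, ((p1⊥ ⊗ ((p1 ⅋ p1⊥) ⊗ (p0⊥ ⊗ p0⊥))) ⊗ (p1 ⅋ p1⊥))
  [⊗]  ⊢ p1, p0, p0, (p1⊥ ⊗ ((p1 ⅋ p1⊥) ⊗ (p0⊥ ⊗ p0⊥)))
    [Ax]  ⊢ p1, p1⊥
    [⊗]  ⊢ p0, p0, ((p1 ⅋ p1⊥) ⊗ (p0⊥ ⊗ p0⊥))
      [⅋]  ⊢ (p1 ⅋ p1⊥)
        [Ax]  ⊢ p1, p1⊥
      [⊗]  ⊢ p0, p0, (p0⊥ ⊗ p0⊥)
        [Ax]  ⊢ p0, p0⊥
        [Ax]  ⊢ p0, p0⊥
  [⅋]  ⊢ (p1 ⅋ p1⊥)
    [Ax]  ⊢ p1, p1⊥

Result: YES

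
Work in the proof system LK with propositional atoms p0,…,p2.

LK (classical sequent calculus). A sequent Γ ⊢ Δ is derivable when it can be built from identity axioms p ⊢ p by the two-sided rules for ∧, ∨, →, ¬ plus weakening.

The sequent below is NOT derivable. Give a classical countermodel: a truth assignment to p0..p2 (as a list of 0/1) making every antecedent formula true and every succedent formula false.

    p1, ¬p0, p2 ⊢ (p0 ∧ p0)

Search for a countermodel by truth-table:
  v=000: Γ:[p1=F, ¬p0=T, p2=F] Δ:[(p0 ∧ p0)=F] refutes=False
  v=001: Γ:[p1=F, ¬p0=T, p2=T] Δ:[(p0 ∧ p0)=F] refutes=False
  v=010: Γ:[p1=T, ¬p0=T, p2=F] Δ:[(p0 ∧ p0)=F] refutes=False
  v=011: Γ:[p1=T, ¬p0=T, p2=T] Δ:[(p0 ∧ p0)=F] refutes=True  ← countermodel

Result: [0, 1, 1]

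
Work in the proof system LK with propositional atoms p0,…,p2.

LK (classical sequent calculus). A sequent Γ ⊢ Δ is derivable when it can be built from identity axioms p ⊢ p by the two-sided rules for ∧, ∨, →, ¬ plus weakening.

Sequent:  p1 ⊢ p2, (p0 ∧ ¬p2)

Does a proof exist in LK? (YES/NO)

Truth-table refutation:
  v=000: Γ:[p1=F] Δ:[p2=F, (p0 ∧ ¬p2)=F] refutes=False
  v=001: Γ:[p1=F] Δ:[p2=T, (p0 ∧ ¬p2)=F] refutes=False
  v=010: Γ:[p1=T] Δ:[p2=F, (p0 ∧ ¬p2)=F] refutes=True  ← countermodel

Result: NO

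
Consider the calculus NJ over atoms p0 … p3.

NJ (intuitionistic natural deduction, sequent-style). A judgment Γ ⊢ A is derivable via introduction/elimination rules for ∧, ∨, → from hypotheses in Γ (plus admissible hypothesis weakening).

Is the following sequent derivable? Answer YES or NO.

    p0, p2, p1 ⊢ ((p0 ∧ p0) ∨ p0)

Derivation trace:
[Wk] p0, p2, p1 ⊢ ((p0 ∧ p0) ∨ p0)
  [Wk] p0, p2 ⊢ ((p0 ∧ p0) ∨ p0)
    [∨I₁] p0 ⊢ ((p0 ∧ p0) ∨ p0)
      [∧I] p0 ⊢ (p0 ∧ p0)
        [Ax] p0 ⊢ p0
        [Ax] p0 ⊢ p0

Result: YES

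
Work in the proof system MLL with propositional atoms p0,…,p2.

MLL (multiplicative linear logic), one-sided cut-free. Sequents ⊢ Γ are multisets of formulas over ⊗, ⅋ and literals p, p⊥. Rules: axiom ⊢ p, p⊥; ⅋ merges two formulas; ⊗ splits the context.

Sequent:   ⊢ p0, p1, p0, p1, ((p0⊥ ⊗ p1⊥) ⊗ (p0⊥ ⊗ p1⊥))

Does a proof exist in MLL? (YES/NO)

Derivation trace:
[⊗]  ⊢ p0, p1, p0, p1, ((p0⊥ ⊗ p1⊥) ⊗ (p0⊥ ⊗ p1⊥))
  [⊗]  ⊢ p0, p1, (p0⊥ ⊗ p1⊥)
    [Ax]  ⊢ p0, p0⊥
    [Ax]  ⊢ p1, p1⊥
  [⊗]  ⊢ p0, p1, (p0⊥ ⊗ p1⊥)
    [Ax]  ⊢ p0, p0⊥
    [Ax]  ⊢ p1, p1⊥

Result: YES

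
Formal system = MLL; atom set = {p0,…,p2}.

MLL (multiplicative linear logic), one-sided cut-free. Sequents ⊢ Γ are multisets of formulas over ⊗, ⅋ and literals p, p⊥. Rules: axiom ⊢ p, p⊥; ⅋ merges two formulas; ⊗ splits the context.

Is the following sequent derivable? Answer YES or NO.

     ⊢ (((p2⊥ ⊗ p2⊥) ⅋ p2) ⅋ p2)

Derivation (root first):
[⅋]  ⊢ (((p2⊥ ⊗ p2⊥) ⅋ p2) ⅋ p2)
  [⅋]  ⊢ p2, ((p2⊥ ⊗ p2⊥) ⅋ p2)
    [⊗]  ⊢ p2, p2, (p2⊥ ⊗ p2⊥)
      [Ax]  ⊢ p2, p2⊥
      [Ax]  ⊢ p2, p2⊥

Result: YES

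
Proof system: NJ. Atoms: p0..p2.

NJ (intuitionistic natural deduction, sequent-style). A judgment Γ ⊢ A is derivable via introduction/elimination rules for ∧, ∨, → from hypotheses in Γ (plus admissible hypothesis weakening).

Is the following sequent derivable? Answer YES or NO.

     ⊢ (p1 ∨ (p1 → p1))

Derivation trace:
[∨I₂]  ⊢ (p1 ∨ (p1 → p1))
  [→I]  ⊢ (p1 → p1)
    [Ax] p1 ⊢ p1

Result: YES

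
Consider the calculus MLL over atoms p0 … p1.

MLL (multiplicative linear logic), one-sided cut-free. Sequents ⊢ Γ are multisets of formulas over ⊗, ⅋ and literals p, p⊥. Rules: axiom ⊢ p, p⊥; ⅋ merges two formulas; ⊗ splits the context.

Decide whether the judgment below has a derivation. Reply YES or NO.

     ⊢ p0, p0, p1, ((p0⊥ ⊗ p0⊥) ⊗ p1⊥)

Derivation trace:
[⊗]  ⊢ p0, p0, p1, ((p0⊥ ⊗ p0⊥) ⊗ p1⊥)
  [⊗]  ⊢ p0, p0, (p0⊥ ⊗ p0⊥)
    [Ax]  ⊢ p0, p0⊥
    [Ax]  ⊢ p0, p0⊥
  [Ax]  ⊢ p1, p1⊥

Result: YES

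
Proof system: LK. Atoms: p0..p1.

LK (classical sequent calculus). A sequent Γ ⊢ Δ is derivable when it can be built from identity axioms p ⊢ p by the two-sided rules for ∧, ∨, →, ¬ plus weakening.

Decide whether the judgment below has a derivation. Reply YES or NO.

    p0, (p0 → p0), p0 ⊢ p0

Derivation (root first):
[WL] p0, (p0 → p0), p0 ⊢ p0
  [→L] p0, (p0 → p0) ⊢ p0
    [Ax] p0 ⊢ p0
    [Ax] p0 ⊢ p0

Result: YES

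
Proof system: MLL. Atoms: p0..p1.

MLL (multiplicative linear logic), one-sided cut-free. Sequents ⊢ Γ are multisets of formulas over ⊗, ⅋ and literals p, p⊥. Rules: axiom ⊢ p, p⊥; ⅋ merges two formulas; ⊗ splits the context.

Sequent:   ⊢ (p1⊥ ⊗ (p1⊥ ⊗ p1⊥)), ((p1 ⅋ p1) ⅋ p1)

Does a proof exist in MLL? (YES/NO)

Derivation (root first):
[⅋]  ⊢ (p1⊥ ⊗ (p1⊥ ⊗ p1⊥)), ((p1 ⅋ p1) ⅋ p1)
  [⅋]  ⊢ p1, (p1⊥ ⊗ (p1⊥ ⊗ p1⊥)), (p1 ⅋ p1)
    [⊗]  ⊢ p1, p1, p1, (p1⊥ ⊗ (p1⊥ ⊗ p1⊥))
      [Ax]  ⊢ p1, p1⊥
      [⊗]  ⊢ p1, p1, (p1⊥ ⊗ p1⊥)
        [Ax]  ⊢ p1, p1⊥
        [Ax]  ⊢ p1, p1⊥

Result: YES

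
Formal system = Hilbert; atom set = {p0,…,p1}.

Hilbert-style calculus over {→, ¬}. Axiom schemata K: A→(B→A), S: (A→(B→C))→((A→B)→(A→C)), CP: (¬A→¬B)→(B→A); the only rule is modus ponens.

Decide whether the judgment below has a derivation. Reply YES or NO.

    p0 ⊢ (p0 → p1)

Search for a countermodel by truth-table:
  v=00: Γ:[p0=F] Δ:[(p0 → p1)=T] refutes=False
  v=01: Γ:[p0=F] Δ:[(p0 → p1)=T] refutes=False
  v=10: Γ:[p0=T] Δ:[(p0 → p1)=F] refutes=True  ← countermodel

Result: NO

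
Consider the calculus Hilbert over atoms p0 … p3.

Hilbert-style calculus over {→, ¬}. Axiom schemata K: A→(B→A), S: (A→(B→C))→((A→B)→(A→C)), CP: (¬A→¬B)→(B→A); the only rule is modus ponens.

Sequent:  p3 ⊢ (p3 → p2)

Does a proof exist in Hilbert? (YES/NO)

Enumerate valuations to refute Γ ⊢ Δ:
  v=0000: Γ:[p3=F] Δ:[(p3 → p2)=T] refutes=False
  v=0001: Γ:[p3=T] Δ:[(p3 → p2)=F] refutes=True  ← countermodel

Result: NO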